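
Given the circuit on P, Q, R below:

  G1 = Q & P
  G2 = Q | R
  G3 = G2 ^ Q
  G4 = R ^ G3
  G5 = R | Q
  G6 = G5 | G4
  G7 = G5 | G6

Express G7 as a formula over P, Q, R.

(R | Q) | ((R | Q) | (R ^ ((Q | R) ^ Q)))

G2 = Q | R
G3 = G2 ^ Q = (Q | R) ^ Q
G4 = R ^ G3 = R ^ ((Q | R) ^ Q)
G5 = R | Q
G6 = G5 | G4 = (R | Q) | (R ^ ((Q | R) ^ Q))
G7 = G5 | G6 = (R | Q) | ((R | Q) | (R ^ ((Q | R) ^ Q)))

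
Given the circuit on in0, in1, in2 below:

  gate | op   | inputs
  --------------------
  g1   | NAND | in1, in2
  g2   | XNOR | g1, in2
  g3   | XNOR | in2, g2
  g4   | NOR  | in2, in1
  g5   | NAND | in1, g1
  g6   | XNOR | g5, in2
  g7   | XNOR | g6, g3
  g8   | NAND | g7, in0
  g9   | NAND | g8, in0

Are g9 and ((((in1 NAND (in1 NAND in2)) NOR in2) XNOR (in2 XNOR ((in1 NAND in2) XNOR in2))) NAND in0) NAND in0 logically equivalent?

No

g1 = in1 NAND in2
g2 = g1 XNOR in2 = (in1 NAND in2) XNOR in2
g3 = in2 XNOR g2 = in2 XNOR ((in1 NAND in2) XNOR in2)
g5 = in1 NAND g1 = in1 NAND (in1 NAND in2)
g6 = g5 XNOR in2 = (in1 NAND (in1 NAND in2)) XNOR in2
g7 = g6 XNOR g3 = ((in1 NAND (in1 NAND in2)) XNOR in2) XNOR (in2 XNOR ((in1 NAND in2) XNOR in2))
g8 = g7 NAND in0 = (((in1 NAND (in1 NAND in2)) XNOR in2) XNOR (in2 XNOR ((in1 NAND in2) XNOR in2))) NAND in0
g9 = g8 NAND in0 = ((((in1 NAND (in1 NAND in2)) XNOR in2) XNOR (in2 XNOR ((in1 NAND in2) XNOR in2))) NAND in0) NAND in0
At in0=1, in1=0, in2=1: circuit gives 1, formula gives 0.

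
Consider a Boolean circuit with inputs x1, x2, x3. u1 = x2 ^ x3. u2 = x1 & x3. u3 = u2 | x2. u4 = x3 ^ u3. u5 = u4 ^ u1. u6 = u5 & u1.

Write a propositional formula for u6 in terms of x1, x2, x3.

((x3 ^ ((x1 & x3) | x2)) ^ (x2 ^ x3)) & (x2 ^ x3)

u1 = x2 ^ x3
u2 = x1 & x3
u3 = u2 | x2 = (x1 & x3) | x2
u4 = x3 ^ u3 = x3 ^ ((x1 & x3) | x2)
u5 = u4 ^ u1 = (x3 ^ ((x1 & x3) | x2)) ^ (x2 ^ x3)
u6 = u5 & u1 = ((x3 ^ ((x1 & x3) | x2)) ^ (x2 ^ x3)) & (x2 ^ x3)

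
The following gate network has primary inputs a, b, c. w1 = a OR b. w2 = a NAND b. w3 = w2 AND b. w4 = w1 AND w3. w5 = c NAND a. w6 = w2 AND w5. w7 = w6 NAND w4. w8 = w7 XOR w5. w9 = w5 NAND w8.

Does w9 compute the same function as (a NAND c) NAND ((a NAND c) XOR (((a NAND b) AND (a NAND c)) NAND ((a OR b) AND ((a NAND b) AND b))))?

w1 = a OR b
w2 = a NAND b
w3 = w2 AND b = (a NAND b) AND b
w4 = w1 AND w3 = (a OR b) AND ((a NAND b) AND b)
w5 = c NAND a
w6 = w2 AND w5 = (a NAND b) AND (c NAND a)
w7 = w6 NAND w4 = ((a NAND b) AND (c NAND a)) NAND ((a OR b) AND ((a NAND b) AND b))
w8 = w7 XOR w5 = (((a NAND b) AND (c NAND a)) NAND ((a OR b) AND ((a NAND b) AND b))) XOR (c NAND a)
w9 = w5 NAND w8 = (c NAND a) NAND ((((a NAND b) AND (c NAND a)) NAND ((a OR b) AND ((a NAND b) AND b))) XOR (c NAND a))
At a=0, b=1, c=0: circuit gives 0, formula gives 0.
At a=0, b=0, c=0: circuit gives 1, formula gives 1.
Agrees on all 8 inputs.

Yes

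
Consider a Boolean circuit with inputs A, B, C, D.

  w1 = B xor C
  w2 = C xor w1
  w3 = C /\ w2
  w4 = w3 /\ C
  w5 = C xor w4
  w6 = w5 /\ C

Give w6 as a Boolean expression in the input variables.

(C xor ((C /\ (C xor (B xor C))) /\ C)) /\ C

w1 = B xor C
w2 = C xor w1 = C xor (B xor C)
w3 = C /\ w2 = C /\ (C xor (B xor C))
w4 = w3 /\ C = (C /\ (C xor (B xor C))) /\ C
w5 = C xor w4 = C xor ((C /\ (C xor (B xor C))) /\ C)
w6 = w5 /\ C = (C xor ((C /\ (C xor (B xor C))) /\ C)) /\ C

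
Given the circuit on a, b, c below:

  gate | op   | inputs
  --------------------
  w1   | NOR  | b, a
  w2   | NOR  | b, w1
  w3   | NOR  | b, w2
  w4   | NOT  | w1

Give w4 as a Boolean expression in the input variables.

NOT (b NOR a)

w1 = b NOR a
w4 = NOT w1 = NOT (b NOR a)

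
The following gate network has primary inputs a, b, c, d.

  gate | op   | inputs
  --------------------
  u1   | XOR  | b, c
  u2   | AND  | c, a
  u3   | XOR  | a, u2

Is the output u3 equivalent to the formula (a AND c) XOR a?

u2 = c AND a
u3 = a XOR u2 = a XOR (c AND a)
At a=0, b=0, c=0, d=0: circuit gives 0, formula gives 0.
At a=1, b=0, c=0, d=0: circuit gives 1, formula gives 1.
Agrees on all 16 inputs.

Yes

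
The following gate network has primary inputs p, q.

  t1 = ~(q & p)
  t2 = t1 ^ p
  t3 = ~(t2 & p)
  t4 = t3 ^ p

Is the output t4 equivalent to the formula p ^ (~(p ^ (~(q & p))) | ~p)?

Yes

t1 = ~(q & p)
t2 = t1 ^ p = (~(q & p)) ^ p
t3 = ~(t2 & p) = ~(((~(q & p)) ^ p) & p)
t4 = t3 ^ p = (~(((~(q & p)) ^ p) & p)) ^ p
At p=1, q=0: circuit gives 0, formula gives 0.
At p=0, q=0: circuit gives 1, formula gives 1.
Agrees on all 4 inputs.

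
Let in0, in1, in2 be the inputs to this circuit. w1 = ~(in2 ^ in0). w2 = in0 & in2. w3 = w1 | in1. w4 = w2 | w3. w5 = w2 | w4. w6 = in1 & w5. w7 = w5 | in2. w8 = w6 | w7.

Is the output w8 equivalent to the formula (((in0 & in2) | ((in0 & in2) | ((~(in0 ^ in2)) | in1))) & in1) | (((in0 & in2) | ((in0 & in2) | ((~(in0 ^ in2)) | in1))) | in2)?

Yes

w1 = ~(in2 ^ in0)
w2 = in0 & in2
w3 = w1 | in1 = (~(in2 ^ in0)) | in1
w4 = w2 | w3 = (in0 & in2) | ((~(in2 ^ in0)) | in1)
w5 = w2 | w4 = (in0 & in2) | ((in0 & in2) | ((~(in2 ^ in0)) | in1))
w6 = in1 & w5 = in1 & ((in0 & in2) | ((in0 & in2) | ((~(in2 ^ in0)) | in1)))
w7 = w5 | in2 = ((in0 & in2) | ((in0 & in2) | ((~(in2 ^ in0)) | in1))) | in2
w8 = w6 | w7 = (in1 & ((in0 & in2) | ((in0 & in2) | ((~(in2 ^ in0)) | in1)))) | (((in0 & in2) | ((in0 & in2) | ((~(in2 ^ in0)) | in1))) | in2)
At in0=1, in1=0, in2=0: circuit gives 0, formula gives 0.
At in0=0, in1=0, in2=0: circuit gives 1, formula gives 1.
Agrees on all 8 inputs.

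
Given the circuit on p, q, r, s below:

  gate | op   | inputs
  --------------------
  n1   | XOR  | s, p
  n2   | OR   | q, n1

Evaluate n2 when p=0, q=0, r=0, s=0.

n1 = 0 XOR 0 = 0
n2 = 0 OR 0 = 0

0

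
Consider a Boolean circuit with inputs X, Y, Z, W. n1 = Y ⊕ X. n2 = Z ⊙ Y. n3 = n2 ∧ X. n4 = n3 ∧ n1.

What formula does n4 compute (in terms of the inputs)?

((Z ⊙ Y) ∧ X) ∧ (Y ⊕ X)

n1 = Y ⊕ X
n2 = Z ⊙ Y
n3 = n2 ∧ X = (Z ⊙ Y) ∧ X
n4 = n3 ∧ n1 = ((Z ⊙ Y) ∧ X) ∧ (Y ⊕ X)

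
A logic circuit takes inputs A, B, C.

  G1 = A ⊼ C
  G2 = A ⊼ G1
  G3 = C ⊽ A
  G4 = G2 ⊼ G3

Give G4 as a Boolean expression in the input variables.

(A ⊼ (A ⊼ C)) ⊼ (C ⊽ A)

G1 = A ⊼ C
G2 = A ⊼ G1 = A ⊼ (A ⊼ C)
G3 = C ⊽ A
G4 = G2 ⊼ G3 = (A ⊼ (A ⊼ C)) ⊼ (C ⊽ A)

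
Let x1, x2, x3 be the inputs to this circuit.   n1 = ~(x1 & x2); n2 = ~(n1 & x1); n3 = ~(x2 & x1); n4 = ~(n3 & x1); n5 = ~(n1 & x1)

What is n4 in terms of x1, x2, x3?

~((~(x2 & x1)) & x1)

n3 = ~(x2 & x1)
n4 = ~(n3 & x1) = ~((~(x2 & x1)) & x1)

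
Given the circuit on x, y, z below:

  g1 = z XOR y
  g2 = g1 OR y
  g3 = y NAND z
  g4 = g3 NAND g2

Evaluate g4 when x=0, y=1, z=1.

1

g1 = 1 XOR 1 = 0
g2 = 0 OR 1 = 1
g3 = 1 NAND 1 = 0
g4 = 0 NAND 1 = 1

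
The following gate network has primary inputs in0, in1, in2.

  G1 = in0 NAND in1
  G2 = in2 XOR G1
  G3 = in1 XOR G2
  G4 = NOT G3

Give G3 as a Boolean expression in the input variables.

G1 = in0 NAND in1
G2 = in2 XOR G1 = in2 XOR (in0 NAND in1)
G3 = in1 XOR G2 = in1 XOR (in2 XOR (in0 NAND in1))

in1 XOR (in2 XOR (in0 NAND in1))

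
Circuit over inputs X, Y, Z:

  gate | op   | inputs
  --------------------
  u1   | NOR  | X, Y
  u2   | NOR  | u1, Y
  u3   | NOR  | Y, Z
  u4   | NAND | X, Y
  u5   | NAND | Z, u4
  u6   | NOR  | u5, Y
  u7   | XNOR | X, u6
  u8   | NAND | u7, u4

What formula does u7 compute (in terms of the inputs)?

X XNOR ((Z NAND (X NAND Y)) NOR Y)

u4 = X NAND Y
u5 = Z NAND u4 = Z NAND (X NAND Y)
u6 = u5 NOR Y = (Z NAND (X NAND Y)) NOR Y
u7 = X XNOR u6 = X XNOR ((Z NAND (X NAND Y)) NOR Y)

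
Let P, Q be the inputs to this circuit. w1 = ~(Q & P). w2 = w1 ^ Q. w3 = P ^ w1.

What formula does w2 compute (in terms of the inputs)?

w1 = ~(Q & P)
w2 = w1 ^ Q = (~(Q & P)) ^ Q

(~(Q & P)) ^ Q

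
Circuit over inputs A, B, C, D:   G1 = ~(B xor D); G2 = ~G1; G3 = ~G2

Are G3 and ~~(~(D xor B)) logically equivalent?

Yes

G1 = ~(B xor D)
G2 = ~G1 = ~(~(B xor D))
G3 = ~G2 = ~~(~(B xor D))
At A=0, B=0, C=0, D=1: circuit gives 0, formula gives 0.
At A=0, B=0, C=0, D=0: circuit gives 1, formula gives 1.
Agrees on all 16 inputs.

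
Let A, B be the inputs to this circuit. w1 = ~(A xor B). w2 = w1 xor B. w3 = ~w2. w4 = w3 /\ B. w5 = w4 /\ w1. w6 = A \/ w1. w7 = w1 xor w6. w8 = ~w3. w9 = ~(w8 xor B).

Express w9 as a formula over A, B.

~(~~((~(A xor B)) xor B) xor B)

w1 = ~(A xor B)
w2 = w1 xor B = (~(A xor B)) xor B
w3 = ~w2 = ~((~(A xor B)) xor B)
w8 = ~w3 = ~~((~(A xor B)) xor B)
w9 = ~(w8 xor B) = ~(~~((~(A xor B)) xor B) xor B)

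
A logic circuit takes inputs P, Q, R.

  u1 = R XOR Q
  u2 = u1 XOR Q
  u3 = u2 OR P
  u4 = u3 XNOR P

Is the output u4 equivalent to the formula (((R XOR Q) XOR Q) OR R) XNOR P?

u1 = R XOR Q
u2 = u1 XOR Q = (R XOR Q) XOR Q
u3 = u2 OR P = ((R XOR Q) XOR Q) OR P
u4 = u3 XNOR P = (((R XOR Q) XOR Q) OR P) XNOR P
At P=1, Q=0, R=0: circuit gives 1, formula gives 0.

No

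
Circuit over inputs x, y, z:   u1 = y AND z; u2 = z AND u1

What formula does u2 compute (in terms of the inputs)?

u1 = y AND z
u2 = z AND u1 = z AND (y AND z)

z AND (y AND z)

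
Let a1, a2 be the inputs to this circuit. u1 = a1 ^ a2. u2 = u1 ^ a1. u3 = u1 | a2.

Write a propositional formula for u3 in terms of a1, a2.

u1 = a1 ^ a2
u3 = u1 | a2 = (a1 ^ a2) | a2

(a1 ^ a2) | a2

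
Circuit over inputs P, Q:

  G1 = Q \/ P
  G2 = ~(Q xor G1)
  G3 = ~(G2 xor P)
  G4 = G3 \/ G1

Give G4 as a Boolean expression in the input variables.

(~((~(Q xor (Q \/ P))) xor P)) \/ (Q \/ P)

G1 = Q \/ P
G2 = ~(Q xor G1) = ~(Q xor (Q \/ P))
G3 = ~(G2 xor P) = ~((~(Q xor (Q \/ P))) xor P)
G4 = G3 \/ G1 = (~((~(Q xor (Q \/ P))) xor P)) \/ (Q \/ P)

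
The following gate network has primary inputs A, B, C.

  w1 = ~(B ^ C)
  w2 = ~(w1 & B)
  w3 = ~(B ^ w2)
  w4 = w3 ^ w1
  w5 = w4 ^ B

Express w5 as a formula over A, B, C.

((~(B ^ (~((~(B ^ C)) & B)))) ^ (~(B ^ C))) ^ B

w1 = ~(B ^ C)
w2 = ~(w1 & B) = ~((~(B ^ C)) & B)
w3 = ~(B ^ w2) = ~(B ^ (~((~(B ^ C)) & B)))
w4 = w3 ^ w1 = (~(B ^ (~((~(B ^ C)) & B)))) ^ (~(B ^ C))
w5 = w4 ^ B = ((~(B ^ (~((~(B ^ C)) & B)))) ^ (~(B ^ C))) ^ B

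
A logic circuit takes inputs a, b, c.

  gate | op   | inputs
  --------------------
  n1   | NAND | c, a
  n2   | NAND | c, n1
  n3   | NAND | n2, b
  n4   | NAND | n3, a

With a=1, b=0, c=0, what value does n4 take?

n1 = 0 NAND 1 = 1
n2 = 0 NAND 1 = 1
n3 = 1 NAND 0 = 1
n4 = 1 NAND 1 = 0

0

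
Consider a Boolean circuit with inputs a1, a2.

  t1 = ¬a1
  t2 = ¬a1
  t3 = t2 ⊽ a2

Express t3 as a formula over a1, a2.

¬a1 ⊽ a2

t2 = ¬a1
t3 = t2 ⊽ a2 = ¬a1 ⊽ a2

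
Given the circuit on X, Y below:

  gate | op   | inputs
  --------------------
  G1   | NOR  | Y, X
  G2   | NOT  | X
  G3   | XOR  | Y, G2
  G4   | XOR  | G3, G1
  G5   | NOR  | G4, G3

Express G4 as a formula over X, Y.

G1 = Y NOR X
G2 = NOT X
G3 = Y XOR G2 = Y XOR NOT X
G4 = G3 XOR G1 = (Y XOR NOT X) XOR (Y NOR X)

(Y XOR NOT X) XOR (Y NOR X)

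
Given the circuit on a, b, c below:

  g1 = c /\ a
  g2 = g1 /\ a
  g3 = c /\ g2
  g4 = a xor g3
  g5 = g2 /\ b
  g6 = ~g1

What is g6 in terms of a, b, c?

~(c /\ a)

g1 = c /\ a
g6 = ~g1 = ~(c /\ a)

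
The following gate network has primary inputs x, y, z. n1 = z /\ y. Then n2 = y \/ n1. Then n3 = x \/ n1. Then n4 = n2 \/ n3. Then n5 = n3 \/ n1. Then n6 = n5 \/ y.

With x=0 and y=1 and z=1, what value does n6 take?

n1 = 1 /\ 1 = 1
n3 = 0 \/ 1 = 1
n5 = 1 \/ 1 = 1
n6 = 1 \/ 1 = 1

1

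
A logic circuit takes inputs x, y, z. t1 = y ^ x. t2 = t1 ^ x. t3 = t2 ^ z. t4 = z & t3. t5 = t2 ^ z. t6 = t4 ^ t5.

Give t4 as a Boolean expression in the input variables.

z & (((y ^ x) ^ x) ^ z)

t1 = y ^ x
t2 = t1 ^ x = (y ^ x) ^ x
t3 = t2 ^ z = ((y ^ x) ^ x) ^ z
t4 = z & t3 = z & (((y ^ x) ^ x) ^ z)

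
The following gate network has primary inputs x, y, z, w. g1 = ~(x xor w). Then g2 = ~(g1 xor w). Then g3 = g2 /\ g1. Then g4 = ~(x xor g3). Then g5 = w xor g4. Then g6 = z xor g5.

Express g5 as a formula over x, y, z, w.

g1 = ~(x xor w)
g2 = ~(g1 xor w) = ~((~(x xor w)) xor w)
g3 = g2 /\ g1 = (~((~(x xor w)) xor w)) /\ (~(x xor w))
g4 = ~(x xor g3) = ~(x xor ((~((~(x xor w)) xor w)) /\ (~(x xor w))))
g5 = w xor g4 = w xor (~(x xor ((~((~(x xor w)) xor w)) /\ (~(x xor w)))))

w xor (~(x xor ((~((~(x xor w)) xor w)) /\ (~(x xor w)))))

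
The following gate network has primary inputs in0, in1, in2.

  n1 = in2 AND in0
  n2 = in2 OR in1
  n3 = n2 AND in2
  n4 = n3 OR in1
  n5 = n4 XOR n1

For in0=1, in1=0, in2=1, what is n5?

n1 = 1 AND 1 = 1
n2 = 1 OR 0 = 1
n3 = 1 AND 1 = 1
n4 = 1 OR 0 = 1
n5 = 1 XOR 1 = 0

0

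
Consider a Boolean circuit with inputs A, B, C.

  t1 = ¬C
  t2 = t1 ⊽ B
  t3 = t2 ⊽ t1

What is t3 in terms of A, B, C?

t1 = ¬C
t2 = t1 ⊽ B = ¬C ⊽ B
t3 = t2 ⊽ t1 = (¬C ⊽ B) ⊽ ¬C

(¬C ⊽ B) ⊽ ¬C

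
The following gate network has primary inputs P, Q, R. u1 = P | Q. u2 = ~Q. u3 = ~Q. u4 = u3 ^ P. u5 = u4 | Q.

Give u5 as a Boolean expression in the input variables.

(~Q ^ P) | Q

u3 = ~Q
u4 = u3 ^ P = ~Q ^ P
u5 = u4 | Q = (~Q ^ P) | Q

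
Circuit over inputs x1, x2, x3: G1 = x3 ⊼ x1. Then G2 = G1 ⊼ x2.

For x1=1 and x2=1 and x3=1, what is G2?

G1 = 1 ⊼ 1 = 0
G2 = 0 ⊼ 1 = 1

1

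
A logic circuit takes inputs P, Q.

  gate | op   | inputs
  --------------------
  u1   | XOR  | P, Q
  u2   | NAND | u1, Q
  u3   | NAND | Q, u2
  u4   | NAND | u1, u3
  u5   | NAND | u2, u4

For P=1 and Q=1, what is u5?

0

u1 = 1 XOR 1 = 0
u2 = 0 NAND 1 = 1
u3 = 1 NAND 1 = 0
u4 = 0 NAND 0 = 1
u5 = 1 NAND 1 = 0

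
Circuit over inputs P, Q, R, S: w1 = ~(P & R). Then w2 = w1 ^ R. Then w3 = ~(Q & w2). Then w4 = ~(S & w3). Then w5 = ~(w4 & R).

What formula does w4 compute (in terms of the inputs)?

w1 = ~(P & R)
w2 = w1 ^ R = (~(P & R)) ^ R
w3 = ~(Q & w2) = ~(Q & ((~(P & R)) ^ R))
w4 = ~(S & w3) = ~(S & (~(Q & ((~(P & R)) ^ R))))

~(S & (~(Q & ((~(P & R)) ^ R))))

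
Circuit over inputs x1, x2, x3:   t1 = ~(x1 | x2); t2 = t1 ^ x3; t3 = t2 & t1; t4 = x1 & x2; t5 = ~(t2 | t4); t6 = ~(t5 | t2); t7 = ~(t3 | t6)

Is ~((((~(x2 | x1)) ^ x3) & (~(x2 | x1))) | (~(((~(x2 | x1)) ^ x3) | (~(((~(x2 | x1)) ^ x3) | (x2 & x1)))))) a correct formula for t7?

t1 = ~(x1 | x2)
t2 = t1 ^ x3 = (~(x1 | x2)) ^ x3
t3 = t2 & t1 = ((~(x1 | x2)) ^ x3) & (~(x1 | x2))
t4 = x1 & x2
t5 = ~(t2 | t4) = ~(((~(x1 | x2)) ^ x3) | (x1 & x2))
t6 = ~(t5 | t2) = ~((~(((~(x1 | x2)) ^ x3) | (x1 & x2))) | ((~(x1 | x2)) ^ x3))
t7 = ~(t3 | t6) = ~((((~(x1 | x2)) ^ x3) & (~(x1 | x2))) | (~((~(((~(x1 | x2)) ^ x3) | (x1 & x2))) | ((~(x1 | x2)) ^ x3))))
At x1=0, x2=0, x3=0: circuit gives 0, formula gives 0.
At x1=0, x2=0, x3=1: circuit gives 1, formula gives 1.
Agrees on all 8 inputs.

Yes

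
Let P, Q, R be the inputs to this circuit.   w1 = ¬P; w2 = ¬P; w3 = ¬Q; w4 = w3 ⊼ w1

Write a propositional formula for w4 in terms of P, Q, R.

w1 = ¬P
w3 = ¬Q
w4 = w3 ⊼ w1 = ¬Q ⊼ ¬P

¬Q ⊼ ¬P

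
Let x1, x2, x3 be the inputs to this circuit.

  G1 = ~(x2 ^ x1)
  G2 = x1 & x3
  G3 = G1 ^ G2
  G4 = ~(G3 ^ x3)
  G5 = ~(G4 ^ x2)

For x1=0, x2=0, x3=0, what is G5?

1

G1 = ~(0 ^ 0) = 1
G2 = 0 & 0 = 0
G3 = 1 ^ 0 = 1
G4 = ~(1 ^ 0) = 0
G5 = ~(0 ^ 0) = 1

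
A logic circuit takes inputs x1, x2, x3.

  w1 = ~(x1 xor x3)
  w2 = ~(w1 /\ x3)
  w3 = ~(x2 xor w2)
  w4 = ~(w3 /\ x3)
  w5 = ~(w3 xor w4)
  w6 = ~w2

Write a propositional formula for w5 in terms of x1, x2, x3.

w1 = ~(x1 xor x3)
w2 = ~(w1 /\ x3) = ~((~(x1 xor x3)) /\ x3)
w3 = ~(x2 xor w2) = ~(x2 xor (~((~(x1 xor x3)) /\ x3)))
w4 = ~(w3 /\ x3) = ~((~(x2 xor (~((~(x1 xor x3)) /\ x3)))) /\ x3)
w5 = ~(w3 xor w4) = ~((~(x2 xor (~((~(x1 xor x3)) /\ x3)))) xor (~((~(x2 xor (~((~(x1 xor x3)) /\ x3)))) /\ x3)))

~((~(x2 xor (~((~(x1 xor x3)) /\ x3)))) xor (~((~(x2 xor (~((~(x1 xor x3)) /\ x3)))) /\ x3)))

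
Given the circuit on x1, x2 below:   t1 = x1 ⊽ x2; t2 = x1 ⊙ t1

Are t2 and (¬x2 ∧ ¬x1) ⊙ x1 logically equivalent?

t1 = x1 ⊽ x2
t2 = x1 ⊙ t1 = x1 ⊙ (x1 ⊽ x2)
At x1=0, x2=0: circuit gives 0, formula gives 0.
At x1=0, x2=1: circuit gives 1, formula gives 1.
Agrees on all 4 inputs.

Yes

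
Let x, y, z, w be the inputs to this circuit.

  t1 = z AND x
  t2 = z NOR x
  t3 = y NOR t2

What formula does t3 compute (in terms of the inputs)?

y NOR (z NOR x)

t2 = z NOR x
t3 = y NOR t2 = y NOR (z NOR x)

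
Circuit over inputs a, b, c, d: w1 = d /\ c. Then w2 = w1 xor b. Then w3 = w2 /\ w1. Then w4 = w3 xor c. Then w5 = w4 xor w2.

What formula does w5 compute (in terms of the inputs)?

((((d /\ c) xor b) /\ (d /\ c)) xor c) xor ((d /\ c) xor b)

w1 = d /\ c
w2 = w1 xor b = (d /\ c) xor b
w3 = w2 /\ w1 = ((d /\ c) xor b) /\ (d /\ c)
w4 = w3 xor c = (((d /\ c) xor b) /\ (d /\ c)) xor c
w5 = w4 xor w2 = ((((d /\ c) xor b) /\ (d /\ c)) xor c) xor ((d /\ c) xor b)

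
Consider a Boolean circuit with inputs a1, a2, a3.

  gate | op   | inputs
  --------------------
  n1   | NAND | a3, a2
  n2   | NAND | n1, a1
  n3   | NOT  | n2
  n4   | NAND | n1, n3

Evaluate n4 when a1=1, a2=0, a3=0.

0

n1 = 0 NAND 0 = 1
n2 = 1 NAND 1 = 0
n3 = NOT 0 = 1
n4 = 1 NAND 1 = 0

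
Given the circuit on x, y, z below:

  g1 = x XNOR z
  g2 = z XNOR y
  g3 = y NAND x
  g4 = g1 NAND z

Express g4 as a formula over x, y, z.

(x XNOR z) NAND z

g1 = x XNOR z
g4 = g1 NAND z = (x XNOR z) NAND z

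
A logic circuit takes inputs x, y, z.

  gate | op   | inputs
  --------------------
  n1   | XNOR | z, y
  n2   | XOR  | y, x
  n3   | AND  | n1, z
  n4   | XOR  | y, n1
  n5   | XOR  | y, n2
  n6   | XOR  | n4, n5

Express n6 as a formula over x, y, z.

(y XOR (z XNOR y)) XOR (y XOR (y XOR x))

n1 = z XNOR y
n2 = y XOR x
n4 = y XOR n1 = y XOR (z XNOR y)
n5 = y XOR n2 = y XOR (y XOR x)
n6 = n4 XOR n5 = (y XOR (z XNOR y)) XOR (y XOR (y XOR x))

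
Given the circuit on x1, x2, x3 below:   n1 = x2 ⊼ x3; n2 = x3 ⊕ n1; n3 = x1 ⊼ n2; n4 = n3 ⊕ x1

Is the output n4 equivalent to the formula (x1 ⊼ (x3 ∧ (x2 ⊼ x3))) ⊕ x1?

No

n1 = x2 ⊼ x3
n2 = x3 ⊕ n1 = x3 ⊕ (x2 ⊼ x3)
n3 = x1 ⊼ n2 = x1 ⊼ (x3 ⊕ (x2 ⊼ x3))
n4 = n3 ⊕ x1 = (x1 ⊼ (x3 ⊕ (x2 ⊼ x3))) ⊕ x1
At x1=1, x2=0, x3=0: circuit gives 1, formula gives 0.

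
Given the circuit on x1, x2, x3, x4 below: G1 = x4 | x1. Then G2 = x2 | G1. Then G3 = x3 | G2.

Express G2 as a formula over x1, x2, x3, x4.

x2 | (x4 | x1)

G1 = x4 | x1
G2 = x2 | G1 = x2 | (x4 | x1)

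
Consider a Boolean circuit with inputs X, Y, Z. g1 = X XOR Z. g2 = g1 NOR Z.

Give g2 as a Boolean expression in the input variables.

(X XOR Z) NOR Z

g1 = X XOR Z
g2 = g1 NOR Z = (X XOR Z) NOR Z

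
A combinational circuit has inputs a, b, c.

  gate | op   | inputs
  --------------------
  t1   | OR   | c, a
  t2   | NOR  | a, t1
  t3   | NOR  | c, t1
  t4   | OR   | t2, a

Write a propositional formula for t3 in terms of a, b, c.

t1 = c OR a
t3 = c NOR t1 = c NOR (c OR a)

c NOR (c OR a)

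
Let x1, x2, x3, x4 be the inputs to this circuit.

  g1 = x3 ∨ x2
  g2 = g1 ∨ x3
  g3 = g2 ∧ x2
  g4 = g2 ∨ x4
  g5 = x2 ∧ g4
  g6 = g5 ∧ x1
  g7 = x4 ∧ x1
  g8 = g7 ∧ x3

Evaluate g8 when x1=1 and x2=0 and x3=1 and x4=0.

0

g7 = 0 ∧ 1 = 0
g8 = 0 ∧ 1 = 0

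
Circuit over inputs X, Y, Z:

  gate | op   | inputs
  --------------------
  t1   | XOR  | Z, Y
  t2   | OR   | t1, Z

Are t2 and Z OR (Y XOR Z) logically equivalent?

t1 = Z XOR Y
t2 = t1 OR Z = (Z XOR Y) OR Z
At X=0, Y=0, Z=0: circuit gives 0, formula gives 0.
At X=0, Y=0, Z=1: circuit gives 1, formula gives 1.
Agrees on all 8 inputs.

Yes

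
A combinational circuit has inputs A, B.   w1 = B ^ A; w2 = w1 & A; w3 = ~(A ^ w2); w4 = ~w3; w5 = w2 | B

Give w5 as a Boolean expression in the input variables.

((B ^ A) & A) | B

w1 = B ^ A
w2 = w1 & A = (B ^ A) & A
w5 = w2 | B = ((B ^ A) & A) | B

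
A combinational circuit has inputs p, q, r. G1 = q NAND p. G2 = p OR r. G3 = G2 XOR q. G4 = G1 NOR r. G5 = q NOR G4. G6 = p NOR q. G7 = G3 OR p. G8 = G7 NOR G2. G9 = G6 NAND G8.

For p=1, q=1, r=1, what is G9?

1

G2 = 1 OR 1 = 1
G3 = 1 XOR 1 = 0
G6 = 1 NOR 1 = 0
G7 = 0 OR 1 = 1
G8 = 1 NOR 1 = 0
G9 = 0 NAND 0 = 1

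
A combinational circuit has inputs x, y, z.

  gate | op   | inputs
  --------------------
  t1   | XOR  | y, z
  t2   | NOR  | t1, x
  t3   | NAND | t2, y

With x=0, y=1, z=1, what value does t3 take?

0

t1 = 1 XOR 1 = 0
t2 = 0 NOR 0 = 1
t3 = 1 NAND 1 = 0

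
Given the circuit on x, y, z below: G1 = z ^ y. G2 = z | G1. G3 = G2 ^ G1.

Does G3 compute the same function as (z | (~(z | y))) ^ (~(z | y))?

No

G1 = z ^ y
G2 = z | G1 = z | (z ^ y)
G3 = G2 ^ G1 = (z | (z ^ y)) ^ (z ^ y)
At x=0, y=0, z=1: circuit gives 0, formula gives 1.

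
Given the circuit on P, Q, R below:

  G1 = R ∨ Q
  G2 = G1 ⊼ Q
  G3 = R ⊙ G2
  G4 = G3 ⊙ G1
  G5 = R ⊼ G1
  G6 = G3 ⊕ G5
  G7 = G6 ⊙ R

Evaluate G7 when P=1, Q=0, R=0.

0

G1 = 0 ∨ 0 = 0
G2 = 0 ⊼ 0 = 1
G3 = 0 ⊙ 1 = 0
G5 = 0 ⊼ 0 = 1
G6 = 0 ⊕ 1 = 1
G7 = 1 ⊙ 0 = 0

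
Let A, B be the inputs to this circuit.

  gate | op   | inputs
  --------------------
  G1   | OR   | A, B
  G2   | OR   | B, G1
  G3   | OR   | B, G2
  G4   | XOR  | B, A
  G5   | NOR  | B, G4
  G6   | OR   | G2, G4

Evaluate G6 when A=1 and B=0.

G1 = 1 OR 0 = 1
G2 = 0 OR 1 = 1
G4 = 0 XOR 1 = 1
G6 = 1 OR 1 = 1

1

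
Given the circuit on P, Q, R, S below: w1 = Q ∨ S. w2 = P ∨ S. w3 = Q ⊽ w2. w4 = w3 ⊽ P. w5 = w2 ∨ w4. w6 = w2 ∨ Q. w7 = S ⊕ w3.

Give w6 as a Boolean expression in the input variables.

(P ∨ S) ∨ Q

w2 = P ∨ S
w6 = w2 ∨ Q = (P ∨ S) ∨ Q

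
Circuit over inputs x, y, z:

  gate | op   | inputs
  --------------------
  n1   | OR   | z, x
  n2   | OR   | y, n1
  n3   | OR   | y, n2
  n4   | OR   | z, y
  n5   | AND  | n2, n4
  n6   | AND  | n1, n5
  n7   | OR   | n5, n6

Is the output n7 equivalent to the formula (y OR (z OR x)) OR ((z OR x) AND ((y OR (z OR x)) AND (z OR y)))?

n1 = z OR x
n2 = y OR n1 = y OR (z OR x)
n4 = z OR y
n5 = n2 AND n4 = (y OR (z OR x)) AND (z OR y)
n6 = n1 AND n5 = (z OR x) AND ((y OR (z OR x)) AND (z OR y))
n7 = n5 OR n6 = ((y OR (z OR x)) AND (z OR y)) OR ((z OR x) AND ((y OR (z OR x)) AND (z OR y)))
At x=1, y=0, z=0: circuit gives 0, formula gives 1.

No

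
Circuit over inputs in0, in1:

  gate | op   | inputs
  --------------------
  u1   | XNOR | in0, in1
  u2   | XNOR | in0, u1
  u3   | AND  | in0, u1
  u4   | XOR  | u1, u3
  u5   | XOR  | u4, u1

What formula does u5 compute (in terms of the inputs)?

u1 = in0 XNOR in1
u3 = in0 AND u1 = in0 AND (in0 XNOR in1)
u4 = u1 XOR u3 = (in0 XNOR in1) XOR (in0 AND (in0 XNOR in1))
u5 = u4 XOR u1 = ((in0 XNOR in1) XOR (in0 AND (in0 XNOR in1))) XOR (in0 XNOR in1)

((in0 XNOR in1) XOR (in0 AND (in0 XNOR in1))) XOR (in0 XNOR in1)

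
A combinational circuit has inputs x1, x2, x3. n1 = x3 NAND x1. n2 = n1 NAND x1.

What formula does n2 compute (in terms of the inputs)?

(x3 NAND x1) NAND x1

n1 = x3 NAND x1
n2 = n1 NAND x1 = (x3 NAND x1) NAND x1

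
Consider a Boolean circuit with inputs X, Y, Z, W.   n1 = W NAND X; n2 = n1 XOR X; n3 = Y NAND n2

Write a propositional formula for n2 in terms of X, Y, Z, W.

(W NAND X) XOR X

n1 = W NAND X
n2 = n1 XOR X = (W NAND X) XOR X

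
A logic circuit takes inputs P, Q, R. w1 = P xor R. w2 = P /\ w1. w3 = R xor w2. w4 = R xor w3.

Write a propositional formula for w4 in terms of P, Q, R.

R xor (R xor (P /\ (P xor R)))

w1 = P xor R
w2 = P /\ w1 = P /\ (P xor R)
w3 = R xor w2 = R xor (P /\ (P xor R))
w4 = R xor w3 = R xor (R xor (P /\ (P xor R)))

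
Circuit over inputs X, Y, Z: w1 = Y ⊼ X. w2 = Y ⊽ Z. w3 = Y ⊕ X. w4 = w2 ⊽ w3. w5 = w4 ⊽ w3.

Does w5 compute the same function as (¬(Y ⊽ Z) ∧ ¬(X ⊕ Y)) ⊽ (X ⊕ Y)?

Yes

w2 = Y ⊽ Z
w3 = Y ⊕ X
w4 = w2 ⊽ w3 = (Y ⊽ Z) ⊽ (Y ⊕ X)
w5 = w4 ⊽ w3 = ((Y ⊽ Z) ⊽ (Y ⊕ X)) ⊽ (Y ⊕ X)
At X=0, Y=0, Z=1: circuit gives 0, formula gives 0.
At X=0, Y=0, Z=0: circuit gives 1, formula gives 1.
Agrees on all 8 inputs.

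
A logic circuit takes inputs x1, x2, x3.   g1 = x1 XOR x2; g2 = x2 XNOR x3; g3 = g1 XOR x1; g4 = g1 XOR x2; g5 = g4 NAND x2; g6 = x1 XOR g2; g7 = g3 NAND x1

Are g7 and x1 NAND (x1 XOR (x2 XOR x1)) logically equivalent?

Yes

g1 = x1 XOR x2
g3 = g1 XOR x1 = (x1 XOR x2) XOR x1
g7 = g3 NAND x1 = ((x1 XOR x2) XOR x1) NAND x1
At x1=1, x2=1, x3=0: circuit gives 0, formula gives 0.
At x1=0, x2=0, x3=0: circuit gives 1, formula gives 1.
Agrees on all 8 inputs.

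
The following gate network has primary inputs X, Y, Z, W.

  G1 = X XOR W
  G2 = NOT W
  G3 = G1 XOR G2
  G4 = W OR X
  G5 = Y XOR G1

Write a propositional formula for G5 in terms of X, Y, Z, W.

G1 = X XOR W
G5 = Y XOR G1 = Y XOR (X XOR W)

Y XOR (X XOR W)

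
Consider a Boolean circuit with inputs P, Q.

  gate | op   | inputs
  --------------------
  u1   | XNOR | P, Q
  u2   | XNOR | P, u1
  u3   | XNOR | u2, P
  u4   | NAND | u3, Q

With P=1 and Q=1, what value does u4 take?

u1 = 1 XNOR 1 = 1
u2 = 1 XNOR 1 = 1
u3 = 1 XNOR 1 = 1
u4 = 1 NAND 1 = 0

0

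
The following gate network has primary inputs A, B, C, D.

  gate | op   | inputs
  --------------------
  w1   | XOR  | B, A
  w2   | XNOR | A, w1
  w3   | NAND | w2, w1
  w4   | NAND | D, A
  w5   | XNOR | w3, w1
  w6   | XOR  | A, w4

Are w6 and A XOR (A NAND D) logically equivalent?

Yes

w4 = D NAND A
w6 = A XOR w4 = A XOR (D NAND A)
At A=1, B=0, C=0, D=0: circuit gives 0, formula gives 0.
At A=0, B=0, C=0, D=0: circuit gives 1, formula gives 1.
Agrees on all 16 inputs.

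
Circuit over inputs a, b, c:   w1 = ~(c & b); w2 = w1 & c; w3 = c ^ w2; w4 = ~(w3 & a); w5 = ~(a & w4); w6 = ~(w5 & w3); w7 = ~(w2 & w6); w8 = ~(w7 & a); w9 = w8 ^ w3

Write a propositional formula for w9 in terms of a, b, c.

w1 = ~(c & b)
w2 = w1 & c = (~(c & b)) & c
w3 = c ^ w2 = c ^ ((~(c & b)) & c)
w4 = ~(w3 & a) = ~((c ^ ((~(c & b)) & c)) & a)
w5 = ~(a & w4) = ~(a & (~((c ^ ((~(c & b)) & c)) & a)))
w6 = ~(w5 & w3) = ~((~(a & (~((c ^ ((~(c & b)) & c)) & a)))) & (c ^ ((~(c & b)) & c)))
w7 = ~(w2 & w6) = ~(((~(c & b)) & c) & (~((~(a & (~((c ^ ((~(c & b)) & c)) & a)))) & (c ^ ((~(c & b)) & c)))))
w8 = ~(w7 & a) = ~((~(((~(c & b)) & c) & (~((~(a & (~((c ^ ((~(c & b)) & c)) & a)))) & (c ^ ((~(c & b)) & c)))))) & a)
w9 = w8 ^ w3 = (~((~(((~(c & b)) & c) & (~((~(a & (~((c ^ ((~(c & b)) & c)) & a)))) & (c ^ ((~(c & b)) & c)))))) & a)) ^ (c ^ ((~(c & b)) & c))

(~((~(((~(c & b)) & c) & (~((~(a & (~((c ^ ((~(c & b)) & c)) & a)))) & (c ^ ((~(c & b)) & c)))))) & a)) ^ (c ^ ((~(c & b)) & c))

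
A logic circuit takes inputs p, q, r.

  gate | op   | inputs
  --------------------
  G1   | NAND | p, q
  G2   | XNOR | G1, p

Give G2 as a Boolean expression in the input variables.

(p NAND q) XNOR p

G1 = p NAND q
G2 = G1 XNOR p = (p NAND q) XNOR p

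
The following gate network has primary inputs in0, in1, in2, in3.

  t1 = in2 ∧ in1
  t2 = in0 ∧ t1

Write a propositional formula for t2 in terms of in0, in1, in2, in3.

t1 = in2 ∧ in1
t2 = in0 ∧ t1 = in0 ∧ (in2 ∧ in1)

in0 ∧ (in2 ∧ in1)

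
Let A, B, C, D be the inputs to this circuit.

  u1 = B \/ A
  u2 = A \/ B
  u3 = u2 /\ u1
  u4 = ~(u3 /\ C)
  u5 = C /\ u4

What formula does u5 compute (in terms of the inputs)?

C /\ (~(((A \/ B) /\ (B \/ A)) /\ C))

u1 = B \/ A
u2 = A \/ B
u3 = u2 /\ u1 = (A \/ B) /\ (B \/ A)
u4 = ~(u3 /\ C) = ~(((A \/ B) /\ (B \/ A)) /\ C)
u5 = C /\ u4 = C /\ (~(((A \/ B) /\ (B \/ A)) /\ C))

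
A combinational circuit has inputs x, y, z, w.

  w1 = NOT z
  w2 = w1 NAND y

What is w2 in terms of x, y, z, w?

NOT z NAND y

w1 = NOT z
w2 = w1 NAND y = NOT z NAND y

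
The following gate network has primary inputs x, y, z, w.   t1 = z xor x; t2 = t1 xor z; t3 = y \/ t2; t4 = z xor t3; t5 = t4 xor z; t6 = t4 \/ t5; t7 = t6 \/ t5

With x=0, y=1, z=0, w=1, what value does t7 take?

1

t1 = 0 xor 0 = 0
t2 = 0 xor 0 = 0
t3 = 1 \/ 0 = 1
t4 = 0 xor 1 = 1
t5 = 1 xor 0 = 1
t6 = 1 \/ 1 = 1
t7 = 1 \/ 1 = 1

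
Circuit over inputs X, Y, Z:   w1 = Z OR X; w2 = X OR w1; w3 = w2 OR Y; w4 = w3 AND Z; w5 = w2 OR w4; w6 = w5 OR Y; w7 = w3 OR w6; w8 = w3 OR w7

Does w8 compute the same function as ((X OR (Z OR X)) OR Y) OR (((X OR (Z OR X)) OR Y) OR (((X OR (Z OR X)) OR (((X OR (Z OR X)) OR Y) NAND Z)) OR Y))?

No

w1 = Z OR X
w2 = X OR w1 = X OR (Z OR X)
w3 = w2 OR Y = (X OR (Z OR X)) OR Y
w4 = w3 AND Z = ((X OR (Z OR X)) OR Y) AND Z
w5 = w2 OR w4 = (X OR (Z OR X)) OR (((X OR (Z OR X)) OR Y) AND Z)
w6 = w5 OR Y = ((X OR (Z OR X)) OR (((X OR (Z OR X)) OR Y) AND Z)) OR Y
w7 = w3 OR w6 = ((X OR (Z OR X)) OR Y) OR (((X OR (Z OR X)) OR (((X OR (Z OR X)) OR Y) AND Z)) OR Y)
w8 = w3 OR w7 = ((X OR (Z OR X)) OR Y) OR (((X OR (Z OR X)) OR Y) OR (((X OR (Z OR X)) OR (((X OR (Z OR X)) OR Y) AND Z)) OR Y))
At X=0, Y=0, Z=0: circuit gives 0, formula gives 1.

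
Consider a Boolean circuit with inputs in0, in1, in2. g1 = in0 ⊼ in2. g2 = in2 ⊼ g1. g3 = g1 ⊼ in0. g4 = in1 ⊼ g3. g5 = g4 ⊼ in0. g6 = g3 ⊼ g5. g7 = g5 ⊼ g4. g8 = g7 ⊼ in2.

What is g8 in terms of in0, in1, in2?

(((in1 ⊼ ((in0 ⊼ in2) ⊼ in0)) ⊼ in0) ⊼ (in1 ⊼ ((in0 ⊼ in2) ⊼ in0))) ⊼ in2

g1 = in0 ⊼ in2
g3 = g1 ⊼ in0 = (in0 ⊼ in2) ⊼ in0
g4 = in1 ⊼ g3 = in1 ⊼ ((in0 ⊼ in2) ⊼ in0)
g5 = g4 ⊼ in0 = (in1 ⊼ ((in0 ⊼ in2) ⊼ in0)) ⊼ in0
g7 = g5 ⊼ g4 = ((in1 ⊼ ((in0 ⊼ in2) ⊼ in0)) ⊼ in0) ⊼ (in1 ⊼ ((in0 ⊼ in2) ⊼ in0))
g8 = g7 ⊼ in2 = (((in1 ⊼ ((in0 ⊼ in2) ⊼ in0)) ⊼ in0) ⊼ (in1 ⊼ ((in0 ⊼ in2) ⊼ in0))) ⊼ in2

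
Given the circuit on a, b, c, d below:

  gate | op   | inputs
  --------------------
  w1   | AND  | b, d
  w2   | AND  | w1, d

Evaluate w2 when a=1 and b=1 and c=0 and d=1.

1

w1 = 1 AND 1 = 1
w2 = 1 AND 1 = 1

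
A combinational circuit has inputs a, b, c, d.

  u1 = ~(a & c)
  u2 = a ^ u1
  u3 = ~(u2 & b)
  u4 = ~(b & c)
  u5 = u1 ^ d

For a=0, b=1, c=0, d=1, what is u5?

0

u1 = ~(0 & 0) = 1
u5 = 1 ^ 1 = 0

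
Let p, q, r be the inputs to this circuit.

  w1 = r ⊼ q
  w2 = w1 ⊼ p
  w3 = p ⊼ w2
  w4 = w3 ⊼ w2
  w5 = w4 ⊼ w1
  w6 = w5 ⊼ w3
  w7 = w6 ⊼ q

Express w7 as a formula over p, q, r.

((((p ⊼ ((r ⊼ q) ⊼ p)) ⊼ ((r ⊼ q) ⊼ p)) ⊼ (r ⊼ q)) ⊼ (p ⊼ ((r ⊼ q) ⊼ p))) ⊼ q

w1 = r ⊼ q
w2 = w1 ⊼ p = (r ⊼ q) ⊼ p
w3 = p ⊼ w2 = p ⊼ ((r ⊼ q) ⊼ p)
w4 = w3 ⊼ w2 = (p ⊼ ((r ⊼ q) ⊼ p)) ⊼ ((r ⊼ q) ⊼ p)
w5 = w4 ⊼ w1 = ((p ⊼ ((r ⊼ q) ⊼ p)) ⊼ ((r ⊼ q) ⊼ p)) ⊼ (r ⊼ q)
w6 = w5 ⊼ w3 = (((p ⊼ ((r ⊼ q) ⊼ p)) ⊼ ((r ⊼ q) ⊼ p)) ⊼ (r ⊼ q)) ⊼ (p ⊼ ((r ⊼ q) ⊼ p))
w7 = w6 ⊼ q = ((((p ⊼ ((r ⊼ q) ⊼ p)) ⊼ ((r ⊼ q) ⊼ p)) ⊼ (r ⊼ q)) ⊼ (p ⊼ ((r ⊼ q) ⊼ p))) ⊼ q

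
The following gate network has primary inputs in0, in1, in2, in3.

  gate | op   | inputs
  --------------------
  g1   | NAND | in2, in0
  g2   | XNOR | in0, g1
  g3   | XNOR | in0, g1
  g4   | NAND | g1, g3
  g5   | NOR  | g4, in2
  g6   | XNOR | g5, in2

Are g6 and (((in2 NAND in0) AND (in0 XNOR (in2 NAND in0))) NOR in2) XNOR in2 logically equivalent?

g1 = in2 NAND in0
g3 = in0 XNOR g1 = in0 XNOR (in2 NAND in0)
g4 = g1 NAND g3 = (in2 NAND in0) NAND (in0 XNOR (in2 NAND in0))
g5 = g4 NOR in2 = ((in2 NAND in0) NAND (in0 XNOR (in2 NAND in0))) NOR in2
g6 = g5 XNOR in2 = (((in2 NAND in0) NAND (in0 XNOR (in2 NAND in0))) NOR in2) XNOR in2
At in0=0, in1=0, in2=0, in3=0: circuit gives 1, formula gives 0.

No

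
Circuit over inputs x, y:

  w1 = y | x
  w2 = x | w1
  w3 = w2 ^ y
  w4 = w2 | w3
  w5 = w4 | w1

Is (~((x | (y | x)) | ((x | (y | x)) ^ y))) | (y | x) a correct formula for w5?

w1 = y | x
w2 = x | w1 = x | (y | x)
w3 = w2 ^ y = (x | (y | x)) ^ y
w4 = w2 | w3 = (x | (y | x)) | ((x | (y | x)) ^ y)
w5 = w4 | w1 = ((x | (y | x)) | ((x | (y | x)) ^ y)) | (y | x)
At x=0, y=0: circuit gives 0, formula gives 1.

No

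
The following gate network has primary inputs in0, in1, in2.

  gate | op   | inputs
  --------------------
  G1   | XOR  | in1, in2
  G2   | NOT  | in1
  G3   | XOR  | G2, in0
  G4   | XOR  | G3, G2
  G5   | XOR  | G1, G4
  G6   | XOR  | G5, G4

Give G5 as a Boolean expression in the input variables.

(in1 XOR in2) XOR ((NOT in1 XOR in0) XOR NOT in1)

G1 = in1 XOR in2
G2 = NOT in1
G3 = G2 XOR in0 = NOT in1 XOR in0
G4 = G3 XOR G2 = (NOT in1 XOR in0) XOR NOT in1
G5 = G1 XOR G4 = (in1 XOR in2) XOR ((NOT in1 XOR in0) XOR NOT in1)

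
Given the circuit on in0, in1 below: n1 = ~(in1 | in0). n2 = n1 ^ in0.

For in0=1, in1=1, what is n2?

1

n1 = ~(1 | 1) = 0
n2 = 0 ^ 1 = 1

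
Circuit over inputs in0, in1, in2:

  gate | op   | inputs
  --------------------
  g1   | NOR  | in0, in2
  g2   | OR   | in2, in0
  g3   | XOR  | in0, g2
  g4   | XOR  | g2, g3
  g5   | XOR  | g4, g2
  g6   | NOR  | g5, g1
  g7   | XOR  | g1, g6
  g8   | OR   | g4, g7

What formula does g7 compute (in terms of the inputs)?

g1 = in0 NOR in2
g2 = in2 OR in0
g3 = in0 XOR g2 = in0 XOR (in2 OR in0)
g4 = g2 XOR g3 = (in2 OR in0) XOR (in0 XOR (in2 OR in0))
g5 = g4 XOR g2 = ((in2 OR in0) XOR (in0 XOR (in2 OR in0))) XOR (in2 OR in0)
g6 = g5 NOR g1 = (((in2 OR in0) XOR (in0 XOR (in2 OR in0))) XOR (in2 OR in0)) NOR (in0 NOR in2)
g7 = g1 XOR g6 = (in0 NOR in2) XOR ((((in2 OR in0) XOR (in0 XOR (in2 OR in0))) XOR (in2 OR in0)) NOR (in0 NOR in2))

(in0 NOR in2) XOR ((((in2 OR in0) XOR (in0 XOR (in2 OR in0))) XOR (in2 OR in0)) NOR (in0 NOR in2))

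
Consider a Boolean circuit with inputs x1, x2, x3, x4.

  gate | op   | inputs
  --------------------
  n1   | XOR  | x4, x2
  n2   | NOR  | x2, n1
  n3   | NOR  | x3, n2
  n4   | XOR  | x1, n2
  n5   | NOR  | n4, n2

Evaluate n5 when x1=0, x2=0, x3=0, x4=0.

0

n1 = 0 XOR 0 = 0
n2 = 0 NOR 0 = 1
n4 = 0 XOR 1 = 1
n5 = 1 NOR 1 = 0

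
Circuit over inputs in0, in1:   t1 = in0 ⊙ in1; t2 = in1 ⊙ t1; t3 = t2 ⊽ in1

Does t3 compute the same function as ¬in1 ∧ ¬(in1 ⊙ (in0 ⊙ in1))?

t1 = in0 ⊙ in1
t2 = in1 ⊙ t1 = in1 ⊙ (in0 ⊙ in1)
t3 = t2 ⊽ in1 = (in1 ⊙ (in0 ⊙ in1)) ⊽ in1
At in0=0, in1=1: circuit gives 0, formula gives 0.
At in0=0, in1=0: circuit gives 1, formula gives 1.
Agrees on all 4 inputs.

Yes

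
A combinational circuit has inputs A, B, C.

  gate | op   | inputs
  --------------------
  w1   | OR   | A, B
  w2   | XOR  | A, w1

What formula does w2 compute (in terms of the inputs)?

A XOR (A OR B)

w1 = A OR B
w2 = A XOR w1 = A XOR (A OR B)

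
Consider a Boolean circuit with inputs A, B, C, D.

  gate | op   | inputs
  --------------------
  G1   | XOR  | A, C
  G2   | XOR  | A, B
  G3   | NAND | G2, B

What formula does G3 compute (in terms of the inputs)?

G2 = A XOR B
G3 = G2 NAND B = (A XOR B) NAND B

(A XOR B) NAND B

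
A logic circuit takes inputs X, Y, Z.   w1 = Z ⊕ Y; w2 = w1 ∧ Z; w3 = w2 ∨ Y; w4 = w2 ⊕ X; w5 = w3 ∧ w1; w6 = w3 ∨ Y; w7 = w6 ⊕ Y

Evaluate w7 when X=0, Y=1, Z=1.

w1 = 1 ⊕ 1 = 0
w2 = 0 ∧ 1 = 0
w3 = 0 ∨ 1 = 1
w6 = 1 ∨ 1 = 1
w7 = 1 ⊕ 1 = 0

0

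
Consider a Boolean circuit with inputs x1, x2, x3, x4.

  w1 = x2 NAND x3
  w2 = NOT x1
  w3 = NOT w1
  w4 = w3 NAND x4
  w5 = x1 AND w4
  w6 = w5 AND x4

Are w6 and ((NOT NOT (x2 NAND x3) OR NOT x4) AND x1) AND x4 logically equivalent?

w1 = x2 NAND x3
w3 = NOT w1 = NOT (x2 NAND x3)
w4 = w3 NAND x4 = NOT (x2 NAND x3) NAND x4
w5 = x1 AND w4 = x1 AND (NOT (x2 NAND x3) NAND x4)
w6 = w5 AND x4 = (x1 AND (NOT (x2 NAND x3) NAND x4)) AND x4
At x1=0, x2=0, x3=0, x4=0: circuit gives 0, formula gives 0.
At x1=1, x2=0, x3=0, x4=1: circuit gives 1, formula gives 1.
Agrees on all 16 inputs.

Yes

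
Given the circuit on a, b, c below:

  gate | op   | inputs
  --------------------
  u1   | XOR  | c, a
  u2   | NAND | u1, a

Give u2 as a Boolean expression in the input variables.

u1 = c XOR a
u2 = u1 NAND a = (c XOR a) NAND a

(c XOR a) NAND a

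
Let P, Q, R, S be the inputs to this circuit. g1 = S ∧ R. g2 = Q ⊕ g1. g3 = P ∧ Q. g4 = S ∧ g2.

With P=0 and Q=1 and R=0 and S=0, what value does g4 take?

0

g1 = 0 ∧ 0 = 0
g2 = 1 ⊕ 0 = 1
g4 = 0 ∧ 1 = 0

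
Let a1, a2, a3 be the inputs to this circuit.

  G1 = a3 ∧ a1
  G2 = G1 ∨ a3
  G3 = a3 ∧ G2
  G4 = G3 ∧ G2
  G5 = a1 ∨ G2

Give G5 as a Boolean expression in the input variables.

a1 ∨ ((a3 ∧ a1) ∨ a3)

G1 = a3 ∧ a1
G2 = G1 ∨ a3 = (a3 ∧ a1) ∨ a3
G5 = a1 ∨ G2 = a1 ∨ ((a3 ∧ a1) ∨ a3)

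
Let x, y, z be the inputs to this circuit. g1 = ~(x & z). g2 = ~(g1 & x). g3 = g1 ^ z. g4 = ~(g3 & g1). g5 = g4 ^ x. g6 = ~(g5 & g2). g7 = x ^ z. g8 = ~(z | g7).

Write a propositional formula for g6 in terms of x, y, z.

~(((~(((~(x & z)) ^ z) & (~(x & z)))) ^ x) & (~((~(x & z)) & x)))

g1 = ~(x & z)
g2 = ~(g1 & x) = ~((~(x & z)) & x)
g3 = g1 ^ z = (~(x & z)) ^ z
g4 = ~(g3 & g1) = ~(((~(x & z)) ^ z) & (~(x & z)))
g5 = g4 ^ x = (~(((~(x & z)) ^ z) & (~(x & z)))) ^ x
g6 = ~(g5 & g2) = ~(((~(((~(x & z)) ^ z) & (~(x & z)))) ^ x) & (~((~(x & z)) & x)))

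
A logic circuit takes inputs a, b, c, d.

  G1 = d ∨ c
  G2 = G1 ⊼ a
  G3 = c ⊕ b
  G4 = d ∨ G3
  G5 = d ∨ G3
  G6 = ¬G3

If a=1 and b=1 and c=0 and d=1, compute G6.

0

G3 = 0 ⊕ 1 = 1
G6 = ¬1 = 0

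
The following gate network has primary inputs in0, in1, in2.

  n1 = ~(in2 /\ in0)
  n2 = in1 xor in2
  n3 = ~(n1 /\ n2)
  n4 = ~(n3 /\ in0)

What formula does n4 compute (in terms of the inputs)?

~((~((~(in2 /\ in0)) /\ (in1 xor in2))) /\ in0)

n1 = ~(in2 /\ in0)
n2 = in1 xor in2
n3 = ~(n1 /\ n2) = ~((~(in2 /\ in0)) /\ (in1 xor in2))
n4 = ~(n3 /\ in0) = ~((~((~(in2 /\ in0)) /\ (in1 xor in2))) /\ in0)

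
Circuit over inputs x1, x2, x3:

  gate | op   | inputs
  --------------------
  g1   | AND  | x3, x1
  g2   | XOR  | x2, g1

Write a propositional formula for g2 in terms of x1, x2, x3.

x2 XOR (x3 AND x1)

g1 = x3 AND x1
g2 = x2 XOR g1 = x2 XOR (x3 AND x1)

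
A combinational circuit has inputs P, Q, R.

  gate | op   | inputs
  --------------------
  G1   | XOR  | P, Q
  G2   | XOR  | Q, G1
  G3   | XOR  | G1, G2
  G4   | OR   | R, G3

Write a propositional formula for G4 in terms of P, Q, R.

R OR ((P XOR Q) XOR (Q XOR (P XOR Q)))

G1 = P XOR Q
G2 = Q XOR G1 = Q XOR (P XOR Q)
G3 = G1 XOR G2 = (P XOR Q) XOR (Q XOR (P XOR Q))
G4 = R OR G3 = R OR ((P XOR Q) XOR (Q XOR (P XOR Q)))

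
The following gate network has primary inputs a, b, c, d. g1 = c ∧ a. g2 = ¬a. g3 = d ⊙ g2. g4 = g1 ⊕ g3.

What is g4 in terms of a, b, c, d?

g1 = c ∧ a
g2 = ¬a
g3 = d ⊙ g2 = d ⊙ ¬a
g4 = g1 ⊕ g3 = (c ∧ a) ⊕ (d ⊙ ¬a)

(c ∧ a) ⊕ (d ⊙ ¬a)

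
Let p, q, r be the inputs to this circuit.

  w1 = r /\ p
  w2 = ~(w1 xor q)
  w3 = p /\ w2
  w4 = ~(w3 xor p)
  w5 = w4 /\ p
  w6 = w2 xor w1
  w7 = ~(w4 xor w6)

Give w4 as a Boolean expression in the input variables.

~((p /\ (~((r /\ p) xor q))) xor p)

w1 = r /\ p
w2 = ~(w1 xor q) = ~((r /\ p) xor q)
w3 = p /\ w2 = p /\ (~((r /\ p) xor q))
w4 = ~(w3 xor p) = ~((p /\ (~((r /\ p) xor q))) xor p)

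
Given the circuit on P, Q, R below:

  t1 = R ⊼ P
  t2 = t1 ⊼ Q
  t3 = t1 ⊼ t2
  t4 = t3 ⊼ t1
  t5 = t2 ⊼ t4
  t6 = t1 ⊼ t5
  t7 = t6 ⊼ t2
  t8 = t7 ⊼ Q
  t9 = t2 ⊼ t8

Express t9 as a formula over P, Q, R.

t1 = R ⊼ P
t2 = t1 ⊼ Q = (R ⊼ P) ⊼ Q
t3 = t1 ⊼ t2 = (R ⊼ P) ⊼ ((R ⊼ P) ⊼ Q)
t4 = t3 ⊼ t1 = ((R ⊼ P) ⊼ ((R ⊼ P) ⊼ Q)) ⊼ (R ⊼ P)
t5 = t2 ⊼ t4 = ((R ⊼ P) ⊼ Q) ⊼ (((R ⊼ P) ⊼ ((R ⊼ P) ⊼ Q)) ⊼ (R ⊼ P))
t6 = t1 ⊼ t5 = (R ⊼ P) ⊼ (((R ⊼ P) ⊼ Q) ⊼ (((R ⊼ P) ⊼ ((R ⊼ P) ⊼ Q)) ⊼ (R ⊼ P)))
t7 = t6 ⊼ t2 = ((R ⊼ P) ⊼ (((R ⊼ P) ⊼ Q) ⊼ (((R ⊼ P) ⊼ ((R ⊼ P) ⊼ Q)) ⊼ (R ⊼ P)))) ⊼ ((R ⊼ P) ⊼ Q)
t8 = t7 ⊼ Q = (((R ⊼ P) ⊼ (((R ⊼ P) ⊼ Q) ⊼ (((R ⊼ P) ⊼ ((R ⊼ P) ⊼ Q)) ⊼ (R ⊼ P)))) ⊼ ((R ⊼ P) ⊼ Q)) ⊼ Q
t9 = t2 ⊼ t8 = ((R ⊼ P) ⊼ Q) ⊼ ((((R ⊼ P) ⊼ (((R ⊼ P) ⊼ Q) ⊼ (((R ⊼ P) ⊼ ((R ⊼ P) ⊼ Q)) ⊼ (R ⊼ P)))) ⊼ ((R ⊼ P) ⊼ Q)) ⊼ Q)

((R ⊼ P) ⊼ Q) ⊼ ((((R ⊼ P) ⊼ (((R ⊼ P) ⊼ Q) ⊼ (((R ⊼ P) ⊼ ((R ⊼ P) ⊼ Q)) ⊼ (R ⊼ P)))) ⊼ ((R ⊼ P) ⊼ Q)) ⊼ Q)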